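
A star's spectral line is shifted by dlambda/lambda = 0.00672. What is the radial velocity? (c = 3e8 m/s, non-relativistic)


v = (dlambda/lambda) * c = 0.00672 * 3e8 = 2.016e+06

2.016e+06 m/s


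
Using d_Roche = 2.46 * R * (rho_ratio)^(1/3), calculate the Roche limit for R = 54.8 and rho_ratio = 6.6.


d_Roche = 2.46 * 54.8 * 6.6^(1/3) = 252.8698

252.8698


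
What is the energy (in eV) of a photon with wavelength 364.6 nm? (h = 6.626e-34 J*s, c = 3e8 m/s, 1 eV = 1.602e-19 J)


E = hc/lambda = 6.626e-34 * 3e8 / 3.646e-07 = 5.452e-19 J = 3.4032 eV

3.4032 eV


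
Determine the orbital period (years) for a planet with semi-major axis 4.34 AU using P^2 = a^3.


P = a^(3/2) = 4.34^1.5 = 9.0414

9.0414 years


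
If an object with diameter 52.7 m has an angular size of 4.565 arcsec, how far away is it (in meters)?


D = size / theta_rad, theta_rad = 4.565 * pi/(180*3600) = 2.213e-05, D = 2.381e+06

2.381e+06 m


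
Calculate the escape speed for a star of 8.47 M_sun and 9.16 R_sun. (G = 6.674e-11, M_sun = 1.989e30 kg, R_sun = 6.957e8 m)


M = 8.47 * 1.989e30 kg = 1.684683e+31 kg; R = 9.16 * 6.957e8 m = 6.372612e+09 m. v_esc = sqrt(2GM/R) = sqrt(2 * 6.674e-11 * 1.684683e+31 / 6.372612e+09) = 594030.1077

594030.1077 m/s


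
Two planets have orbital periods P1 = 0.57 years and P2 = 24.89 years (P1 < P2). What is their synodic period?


1/P_syn = |1/P1 - 1/P2| = |1/0.57 - 1/24.89| => P_syn = 0.5834

0.5834 years


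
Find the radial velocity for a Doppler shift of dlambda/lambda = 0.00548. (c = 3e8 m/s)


v = (dlambda/lambda) * c = 0.00548 * 3e8 = 1.644e+06

1.644e+06 m/s


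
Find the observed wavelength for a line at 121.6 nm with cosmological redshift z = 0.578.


lam_obs = lam_emit * (1 + z) = 121.6 * (1 + 0.578) = 191.8848

191.8848 nm


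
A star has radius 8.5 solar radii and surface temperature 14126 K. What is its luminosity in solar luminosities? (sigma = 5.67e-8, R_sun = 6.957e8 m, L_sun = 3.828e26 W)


R = 8.5 * 6.957e8 m = 5.91345e+09 m. L = 4*pi*R^2*sigma*T^4 = 4*pi*(5.91345e+09)^2 * 5.67e-8 * 14126^4 = 9.920911802e+29 W. L/L_sun = 9.920911802e+29 / 3.828e26 = 2591.6697

2591.6697 L_sun


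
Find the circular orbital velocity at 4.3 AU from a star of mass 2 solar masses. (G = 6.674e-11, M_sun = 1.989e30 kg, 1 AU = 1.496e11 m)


v = sqrt(GM/r) = sqrt(6.674e-11 * 3.978e+30 / 6.433e+11) = 20315.4041

20315.4041 m/s


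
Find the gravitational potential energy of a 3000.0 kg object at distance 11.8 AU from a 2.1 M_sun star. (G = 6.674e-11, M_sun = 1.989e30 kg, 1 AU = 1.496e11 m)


M = 2.1 * 1.989e30 kg = 4.1769e+30 kg; r = 11.8 AU * 1.496e11 m/AU = 1.76528e+12 m. U = -GM*m/r = -(6.674e-11 * 4.1769e+30 * 3000.0) / 1.76528e+12 = -4.737e+11

-4.737e+11 J


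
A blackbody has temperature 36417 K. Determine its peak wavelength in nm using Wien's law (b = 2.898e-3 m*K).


lam_max = b / T = 2.898e-3 / 36417 = 7.958e-08 m = 79.5782 nm

79.5782 nm


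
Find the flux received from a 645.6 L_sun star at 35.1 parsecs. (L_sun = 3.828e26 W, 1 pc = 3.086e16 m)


F = L / (4*pi*d^2) = 2.471e+29 / (4*pi*(1.083e+18)^2) = 1.676e-08

1.676e-08 W/m^2


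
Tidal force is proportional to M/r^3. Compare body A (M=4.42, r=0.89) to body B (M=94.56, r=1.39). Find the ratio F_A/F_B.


Ratio = (M1/r1^3) / (M2/r2^3) = (4.42/0.89^3) / (94.56/1.39^3) = 0.1781

0.1781


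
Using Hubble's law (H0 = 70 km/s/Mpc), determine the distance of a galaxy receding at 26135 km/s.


d = v / H0 = 26135 / 70 = 373.3571

373.3571 Mpc


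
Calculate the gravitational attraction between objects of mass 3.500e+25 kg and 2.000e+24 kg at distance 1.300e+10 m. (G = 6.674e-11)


F = G*m1*m2/r^2 = 6.674e-11 * 3.500e+25 * 2.000e+24 / (1.300e+10)^2 = 6.674e-11 * 7.000e+49 / 1.690e+20 = 2.764e+19

2.764e+19 N


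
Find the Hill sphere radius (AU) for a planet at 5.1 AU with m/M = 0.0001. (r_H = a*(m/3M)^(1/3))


r_H = a * (m/3M)^(1/3) = 5.1 * (0.0001/3)^(1/3) = 0.1641

0.1641 AU


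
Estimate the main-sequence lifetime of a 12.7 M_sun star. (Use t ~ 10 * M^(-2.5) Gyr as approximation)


t = 10 * M^(-2.5) = 10 * 12.7^(-2.5) = 0.0174

0.0174 Gyr


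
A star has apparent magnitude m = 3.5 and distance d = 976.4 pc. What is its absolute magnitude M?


M = m - 5*log10(d) + 5 = 3.5 - 5*log10(976.4) + 5 = -6.4481

-6.4481


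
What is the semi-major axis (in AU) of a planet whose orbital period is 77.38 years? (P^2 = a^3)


a = P^(2/3) = 77.38^(2/3) = 18.1587

18.1587 AU


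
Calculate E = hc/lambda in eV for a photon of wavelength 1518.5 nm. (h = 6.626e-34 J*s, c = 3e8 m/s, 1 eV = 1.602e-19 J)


E = hc/lambda = 6.626e-34 * 3e8 / 1.519e-06 = 1.309e-19 J = 0.8171 eV

0.8171 eV


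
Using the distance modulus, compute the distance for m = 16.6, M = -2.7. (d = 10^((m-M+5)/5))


d = 10^((m - M + 5)/5) = 10^((16.6 - -2.7 + 5)/5) = 72443.596

72443.596 pc


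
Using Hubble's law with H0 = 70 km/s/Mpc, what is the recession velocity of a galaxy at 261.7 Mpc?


v = H0 * d = 70 * 261.7 = 18319.0

18319.0 km/s


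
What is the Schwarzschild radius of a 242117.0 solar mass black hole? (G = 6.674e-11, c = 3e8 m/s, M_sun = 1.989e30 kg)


M = 242117.0 * 1.989e30 kg = 4.81570713e+35 kg. rs = 2GM/c^2 = 2 * 6.674e-11 * 4.81570713e+35 / (3e8)^2 = 7.142e+08

7.142e+08 m


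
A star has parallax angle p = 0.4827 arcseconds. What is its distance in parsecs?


d = 1/p = 1/0.4827 = 2.0717

2.0717 pc


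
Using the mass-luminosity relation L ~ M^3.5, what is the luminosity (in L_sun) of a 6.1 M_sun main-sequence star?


L/L_sun = (M/M_sun)^3.5 = 6.1^3.5 = 560.6017

560.6017 L_sun


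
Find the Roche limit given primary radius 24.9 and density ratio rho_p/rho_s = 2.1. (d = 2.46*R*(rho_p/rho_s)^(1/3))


d_Roche = 2.46 * 24.9 * 2.1^(1/3) = 78.4406

78.4406


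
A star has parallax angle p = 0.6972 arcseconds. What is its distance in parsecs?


d = 1/p = 1/0.6972 = 1.4343

1.4343 pc


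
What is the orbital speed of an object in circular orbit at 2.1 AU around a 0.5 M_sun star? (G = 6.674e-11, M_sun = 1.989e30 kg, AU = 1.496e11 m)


v = sqrt(GM/r) = sqrt(6.674e-11 * 9.945e+29 / 3.142e+11) = 14535.1678

14535.1678 m/s


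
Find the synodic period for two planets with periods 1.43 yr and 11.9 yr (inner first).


1/P_syn = |1/P1 - 1/P2| = |1/1.43 - 1/11.9| => P_syn = 1.6253

1.6253 years


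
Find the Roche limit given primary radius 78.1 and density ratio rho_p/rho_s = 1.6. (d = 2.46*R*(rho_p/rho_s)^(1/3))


d_Roche = 2.46 * 78.1 * 1.6^(1/3) = 224.7119

224.7119


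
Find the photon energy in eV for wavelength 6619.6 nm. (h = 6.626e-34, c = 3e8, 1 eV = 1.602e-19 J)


E = hc/lambda = 6.626e-34 * 3e8 / 6.620e-06 = 3.003e-20 J = 0.1874 eV

0.1874 eV


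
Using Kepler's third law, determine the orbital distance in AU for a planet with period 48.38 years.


a = P^(2/3) = 48.38^(2/3) = 13.2773

13.2773 AU


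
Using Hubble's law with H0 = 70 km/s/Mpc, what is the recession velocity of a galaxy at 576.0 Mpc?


v = H0 * d = 70 * 576.0 = 40320.0

40320.0 km/s


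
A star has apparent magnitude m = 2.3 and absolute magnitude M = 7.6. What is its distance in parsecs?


d = 10^((m - M + 5)/5) = 10^((2.3 - 7.6 + 5)/5) = 0.871

0.871 pc


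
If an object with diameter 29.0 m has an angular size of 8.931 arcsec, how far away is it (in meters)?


D = size / theta_rad, theta_rad = 8.931 * pi/(180*3600) = 4.330e-05, D = 669765.9144

669765.9144 m


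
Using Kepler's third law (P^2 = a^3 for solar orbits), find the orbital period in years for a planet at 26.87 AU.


P = a^(3/2) = 26.87^1.5 = 139.2841

139.2841 years


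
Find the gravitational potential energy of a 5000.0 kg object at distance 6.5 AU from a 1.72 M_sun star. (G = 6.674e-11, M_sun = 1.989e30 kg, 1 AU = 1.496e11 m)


M = 1.72 * 1.989e30 kg = 3.42108e+30 kg; r = 6.5 AU * 1.496e11 m/AU = 9.724e+11 m. U = -GM*m/r = -(6.674e-11 * 3.42108e+30 * 5000.0) / 9.724e+11 = -1.174e+12

-1.174e+12 J


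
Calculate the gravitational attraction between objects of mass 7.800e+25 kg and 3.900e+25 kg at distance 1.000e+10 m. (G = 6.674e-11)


F = G*m1*m2/r^2 = 6.674e-11 * 7.800e+25 * 3.900e+25 / (1.000e+10)^2 = 6.674e-11 * 3.042e+51 / 1.000e+20 = 2.030e+21

2.030e+21 N


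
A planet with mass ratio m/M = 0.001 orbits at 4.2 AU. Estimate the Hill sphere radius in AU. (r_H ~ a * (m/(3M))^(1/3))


r_H = a * (m/3M)^(1/3) = 4.2 * (0.001/3)^(1/3) = 0.2912

0.2912 AU


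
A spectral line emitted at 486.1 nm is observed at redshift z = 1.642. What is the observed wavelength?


lam_obs = lam_emit * (1 + z) = 486.1 * (1 + 1.642) = 1284.2762

1284.2762 nm


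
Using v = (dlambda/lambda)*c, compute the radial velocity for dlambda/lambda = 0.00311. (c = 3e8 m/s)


v = (dlambda/lambda) * c = 0.00311 * 3e8 = 933000.0

933000.0 m/s


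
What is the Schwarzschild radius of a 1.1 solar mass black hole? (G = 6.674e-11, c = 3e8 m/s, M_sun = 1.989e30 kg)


M = 1.1 * 1.989e30 kg = 2.1879e+30 kg. rs = 2GM/c^2 = 2 * 6.674e-11 * 2.1879e+30 / (3e8)^2 = 3244.8988

3244.8988 m


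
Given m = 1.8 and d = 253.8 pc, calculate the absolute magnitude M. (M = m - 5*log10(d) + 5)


M = m - 5*log10(d) + 5 = 1.8 - 5*log10(253.8) + 5 = -5.2225

-5.2225


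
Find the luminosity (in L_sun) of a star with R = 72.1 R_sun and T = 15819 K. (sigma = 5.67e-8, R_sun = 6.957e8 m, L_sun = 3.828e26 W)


R = 72.1 * 6.957e8 m = 5.015997e+10 m. L = 4*pi*R^2*sigma*T^4 = 4*pi*(5.015997e+10)^2 * 5.67e-8 * 15819^4 = 1.122596188e+32 W. L/L_sun = 1.122596188e+32 / 3.828e26 = 293259.1923

293259.1923 L_sun


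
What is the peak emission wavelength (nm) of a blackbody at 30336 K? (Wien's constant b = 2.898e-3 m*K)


lam_max = b / T = 2.898e-3 / 30336 = 9.553e-08 m = 95.5301 nm

95.5301 nm


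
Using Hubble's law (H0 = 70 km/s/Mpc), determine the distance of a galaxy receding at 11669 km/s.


d = v / H0 = 11669 / 70 = 166.7

166.7 Mpc


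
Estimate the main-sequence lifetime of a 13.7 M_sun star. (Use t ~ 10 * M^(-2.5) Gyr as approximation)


t = 10 * M^(-2.5) = 10 * 13.7^(-2.5) = 0.0144

0.0144 Gyr


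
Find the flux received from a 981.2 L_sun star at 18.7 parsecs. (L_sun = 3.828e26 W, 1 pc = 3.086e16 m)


F = L / (4*pi*d^2) = 3.756e+29 / (4*pi*(5.771e+17)^2) = 8.975e-08

8.975e-08 W/m^2


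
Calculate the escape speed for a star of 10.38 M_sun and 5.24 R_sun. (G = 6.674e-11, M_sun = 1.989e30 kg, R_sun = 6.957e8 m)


M = 10.38 * 1.989e30 kg = 2.064582e+31 kg; R = 5.24 * 6.957e8 m = 3.645468e+09 m. v_esc = sqrt(2GM/R) = sqrt(2 * 6.674e-11 * 2.064582e+31 / 3.645468e+09) = 869455.8264

869455.8264 m/s


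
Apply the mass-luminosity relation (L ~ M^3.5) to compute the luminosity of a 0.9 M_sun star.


L/L_sun = (M/M_sun)^3.5 = 0.9^3.5 = 0.6916

0.6916 L_sun


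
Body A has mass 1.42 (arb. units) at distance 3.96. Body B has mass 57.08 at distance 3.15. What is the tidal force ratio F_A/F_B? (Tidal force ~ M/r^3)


Ratio = (M1/r1^3) / (M2/r2^3) = (1.42/3.96^3) / (57.08/3.15^3) = 0.0125

0.0125


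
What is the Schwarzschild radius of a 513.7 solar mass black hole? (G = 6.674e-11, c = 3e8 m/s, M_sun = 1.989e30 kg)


M = 513.7 * 1.989e30 kg = 1.0217493e+33 kg. rs = 2GM/c^2 = 2 * 6.674e-11 * 1.0217493e+33 / (3e8)^2 = 1.515e+06

1.515e+06 m


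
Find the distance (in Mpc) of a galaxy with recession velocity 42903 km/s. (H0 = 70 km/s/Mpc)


d = v / H0 = 42903 / 70 = 612.9

612.9 Mpc


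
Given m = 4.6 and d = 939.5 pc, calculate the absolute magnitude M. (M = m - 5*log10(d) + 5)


M = m - 5*log10(d) + 5 = 4.6 - 5*log10(939.5) + 5 = -5.2645

-5.2645


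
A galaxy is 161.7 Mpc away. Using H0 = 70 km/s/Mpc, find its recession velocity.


v = H0 * d = 70 * 161.7 = 11319.0

11319.0 km/s


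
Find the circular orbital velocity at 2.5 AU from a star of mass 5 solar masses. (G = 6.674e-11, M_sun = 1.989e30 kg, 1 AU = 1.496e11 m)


v = sqrt(GM/r) = sqrt(6.674e-11 * 9.945e+30 / 3.740e+11) = 42126.9186

42126.9186 m/s


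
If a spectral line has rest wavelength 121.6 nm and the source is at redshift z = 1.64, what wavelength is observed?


lam_obs = lam_emit * (1 + z) = 121.6 * (1 + 1.64) = 321.024

321.024 nm


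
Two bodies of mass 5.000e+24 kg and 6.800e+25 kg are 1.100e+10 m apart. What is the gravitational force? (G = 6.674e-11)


F = G*m1*m2/r^2 = 6.674e-11 * 5.000e+24 * 6.800e+25 / (1.100e+10)^2 = 6.674e-11 * 3.400e+50 / 1.210e+20 = 1.875e+20

1.875e+20 N


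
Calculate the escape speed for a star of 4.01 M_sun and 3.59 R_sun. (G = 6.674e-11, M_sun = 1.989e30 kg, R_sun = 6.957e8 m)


M = 4.01 * 1.989e30 kg = 7.97589e+30 kg; R = 3.59 * 6.957e8 m = 2.497563e+09 m. v_esc = sqrt(2GM/R) = sqrt(2 * 6.674e-11 * 7.97589e+30 / 2.497563e+09) = 652889.1493

652889.1493 m/s


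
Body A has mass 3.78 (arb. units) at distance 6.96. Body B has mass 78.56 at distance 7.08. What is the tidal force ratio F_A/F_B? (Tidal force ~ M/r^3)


Ratio = (M1/r1^3) / (M2/r2^3) = (3.78/6.96^3) / (78.56/7.08^3) = 0.0506

0.0506


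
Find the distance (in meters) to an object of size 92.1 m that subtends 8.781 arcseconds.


D = size / theta_rad, theta_rad = 8.781 * pi/(180*3600) = 4.257e-05, D = 2.163e+06

2.163e+06 m


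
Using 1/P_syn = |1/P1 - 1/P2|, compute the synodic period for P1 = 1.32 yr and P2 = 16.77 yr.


1/P_syn = |1/P1 - 1/P2| = |1/1.32 - 1/16.77| => P_syn = 1.4328

1.4328 years


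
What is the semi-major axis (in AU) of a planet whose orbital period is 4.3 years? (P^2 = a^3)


a = P^(2/3) = 4.3^(2/3) = 2.6443

2.6443 AU


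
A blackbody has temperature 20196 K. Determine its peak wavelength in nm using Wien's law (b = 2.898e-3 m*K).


lam_max = b / T = 2.898e-3 / 20196 = 1.435e-07 m = 143.4938 nm

143.4938 nm


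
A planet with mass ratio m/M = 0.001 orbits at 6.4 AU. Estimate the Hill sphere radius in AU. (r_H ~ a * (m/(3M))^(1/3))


r_H = a * (m/3M)^(1/3) = 6.4 * (0.001/3)^(1/3) = 0.4438

0.4438 AU


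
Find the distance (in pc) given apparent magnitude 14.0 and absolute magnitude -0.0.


d = 10^((m - M + 5)/5) = 10^((14.0 - -0.0 + 5)/5) = 6309.5734

6309.5734 pc


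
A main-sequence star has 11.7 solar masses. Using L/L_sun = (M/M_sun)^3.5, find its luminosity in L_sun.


L/L_sun = (M/M_sun)^3.5 = 11.7^3.5 = 5478.3593

5478.3593 L_sun


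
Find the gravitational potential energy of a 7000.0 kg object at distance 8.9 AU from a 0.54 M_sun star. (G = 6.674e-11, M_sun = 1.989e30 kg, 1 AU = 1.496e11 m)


M = 0.54 * 1.989e30 kg = 1.07406e+30 kg; r = 8.9 AU * 1.496e11 m/AU = 1.33144e+12 m. U = -GM*m/r = -(6.674e-11 * 1.07406e+30 * 7000.0) / 1.33144e+12 = -3.769e+11

-3.769e+11 J


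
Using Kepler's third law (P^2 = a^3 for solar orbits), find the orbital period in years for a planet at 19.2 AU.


P = a^(3/2) = 19.2^1.5 = 84.1302

84.1302 years


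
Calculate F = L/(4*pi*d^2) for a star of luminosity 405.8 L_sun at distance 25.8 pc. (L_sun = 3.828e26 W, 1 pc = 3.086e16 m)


F = L / (4*pi*d^2) = 1.553e+29 / (4*pi*(7.962e+17)^2) = 1.950e-08

1.950e-08 W/m^2


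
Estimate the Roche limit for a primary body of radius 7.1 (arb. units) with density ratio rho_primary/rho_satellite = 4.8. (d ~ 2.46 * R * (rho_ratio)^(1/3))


d_Roche = 2.46 * 7.1 * 4.8^(1/3) = 29.4628

29.4628


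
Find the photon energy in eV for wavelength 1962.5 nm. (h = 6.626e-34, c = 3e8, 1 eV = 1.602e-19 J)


E = hc/lambda = 6.626e-34 * 3e8 / 1.963e-06 = 1.013e-19 J = 0.6323 eV

0.6323 eV


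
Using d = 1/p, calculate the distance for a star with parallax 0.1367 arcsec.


d = 1/p = 1/0.1367 = 7.3153

7.3153 pc


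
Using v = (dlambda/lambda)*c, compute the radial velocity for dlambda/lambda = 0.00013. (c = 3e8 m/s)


v = (dlambda/lambda) * c = 0.00013 * 3e8 = 39000.0

39000.0 m/s


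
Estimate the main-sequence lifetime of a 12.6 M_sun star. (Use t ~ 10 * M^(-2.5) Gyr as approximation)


t = 10 * M^(-2.5) = 10 * 12.6^(-2.5) = 0.0177

0.0177 Gyr


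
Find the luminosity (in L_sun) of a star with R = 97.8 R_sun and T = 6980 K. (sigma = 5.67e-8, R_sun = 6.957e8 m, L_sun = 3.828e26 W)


R = 97.8 * 6.957e8 m = 6.803946e+10 m. L = 4*pi*R^2*sigma*T^4 = 4*pi*(6.803946e+10)^2 * 5.67e-8 * 6980^4 = 7.829541487e+30 W. L/L_sun = 7.829541487e+30 / 3.828e26 = 20453.3477

20453.3477 L_sun


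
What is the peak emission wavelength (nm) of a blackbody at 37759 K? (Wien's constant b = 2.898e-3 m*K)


lam_max = b / T = 2.898e-3 / 37759 = 7.675e-08 m = 76.7499 nm

76.7499 nm


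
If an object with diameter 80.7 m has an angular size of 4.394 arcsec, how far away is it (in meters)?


D = size / theta_rad, theta_rad = 4.394 * pi/(180*3600) = 2.130e-05, D = 3.788e+06

3.788e+06 m


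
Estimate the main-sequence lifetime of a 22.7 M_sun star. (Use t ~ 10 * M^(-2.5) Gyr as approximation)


t = 10 * M^(-2.5) = 10 * 22.7^(-2.5) = 0.0041

0.0041 Gyr


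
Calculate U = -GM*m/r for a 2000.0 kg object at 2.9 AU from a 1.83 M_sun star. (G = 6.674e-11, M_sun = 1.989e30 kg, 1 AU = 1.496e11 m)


M = 1.83 * 1.989e30 kg = 3.63987e+30 kg; r = 2.9 AU * 1.496e11 m/AU = 4.3384e+11 m. U = -GM*m/r = -(6.674e-11 * 3.63987e+30 * 2000.0) / 4.3384e+11 = -1.120e+12

-1.120e+12 J


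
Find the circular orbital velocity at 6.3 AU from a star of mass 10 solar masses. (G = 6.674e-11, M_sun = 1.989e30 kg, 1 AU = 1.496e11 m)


v = sqrt(GM/r) = sqrt(6.674e-11 * 1.989e+31 / 9.425e+11) = 37529.642

37529.642 m/s


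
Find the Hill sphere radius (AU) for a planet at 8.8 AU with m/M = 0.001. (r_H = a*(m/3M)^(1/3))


r_H = a * (m/3M)^(1/3) = 8.8 * (0.001/3)^(1/3) = 0.6102

0.6102 AU


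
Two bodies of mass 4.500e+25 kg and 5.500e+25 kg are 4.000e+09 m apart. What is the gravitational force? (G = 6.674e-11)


F = G*m1*m2/r^2 = 6.674e-11 * 4.500e+25 * 5.500e+25 / (4.000e+09)^2 = 6.674e-11 * 2.475e+51 / 1.600e+19 = 1.032e+22

1.032e+22 N


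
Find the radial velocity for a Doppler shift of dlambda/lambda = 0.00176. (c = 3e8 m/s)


v = (dlambda/lambda) * c = 0.00176 * 3e8 = 528000.0

528000.0 m/s


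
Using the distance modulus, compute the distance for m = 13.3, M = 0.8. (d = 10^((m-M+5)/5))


d = 10^((m - M + 5)/5) = 10^((13.3 - 0.8 + 5)/5) = 3162.2777

3162.2777 pc


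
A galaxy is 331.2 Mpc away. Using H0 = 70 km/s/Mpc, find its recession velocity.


v = H0 * d = 70 * 331.2 = 23184.0

23184.0 km/s


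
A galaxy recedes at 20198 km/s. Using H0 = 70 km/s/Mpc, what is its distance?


d = v / H0 = 20198 / 70 = 288.5429

288.5429 Mpc


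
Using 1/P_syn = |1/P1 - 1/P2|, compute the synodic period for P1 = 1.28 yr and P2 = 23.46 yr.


1/P_syn = |1/P1 - 1/P2| = |1/1.28 - 1/23.46| => P_syn = 1.3539

1.3539 years


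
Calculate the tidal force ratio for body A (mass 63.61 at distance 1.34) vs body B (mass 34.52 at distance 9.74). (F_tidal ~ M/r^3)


Ratio = (M1/r1^3) / (M2/r2^3) = (63.61/1.34^3) / (34.52/9.74^3) = 707.6477

707.6477


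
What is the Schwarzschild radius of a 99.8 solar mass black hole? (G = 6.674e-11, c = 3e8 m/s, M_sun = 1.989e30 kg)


M = 99.8 * 1.989e30 kg = 1.985022e+32 kg. rs = 2GM/c^2 = 2 * 6.674e-11 * 1.985022e+32 / (3e8)^2 = 294400.8184

294400.8184 m


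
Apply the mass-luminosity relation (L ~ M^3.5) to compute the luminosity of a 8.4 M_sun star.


L/L_sun = (M/M_sun)^3.5 = 8.4^3.5 = 1717.8194

1717.8194 L_sun


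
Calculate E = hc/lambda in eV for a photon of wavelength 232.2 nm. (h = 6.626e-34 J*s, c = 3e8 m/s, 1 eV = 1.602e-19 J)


E = hc/lambda = 6.626e-34 * 3e8 / 2.322e-07 = 8.561e-19 J = 5.3438 eV

5.3438 eV


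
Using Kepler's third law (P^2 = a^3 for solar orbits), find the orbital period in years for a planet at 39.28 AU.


P = a^(3/2) = 39.28^1.5 = 246.1825

246.1825 years


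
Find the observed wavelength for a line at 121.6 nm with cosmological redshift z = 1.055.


lam_obs = lam_emit * (1 + z) = 121.6 * (1 + 1.055) = 249.888

249.888 nm


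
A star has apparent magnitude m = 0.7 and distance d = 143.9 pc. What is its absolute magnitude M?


M = m - 5*log10(d) + 5 = 0.7 - 5*log10(143.9) + 5 = -5.0903

-5.0903


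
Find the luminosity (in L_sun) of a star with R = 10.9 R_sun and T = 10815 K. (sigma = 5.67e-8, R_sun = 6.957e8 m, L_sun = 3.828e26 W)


R = 10.9 * 6.957e8 m = 7.58313e+09 m. L = 4*pi*R^2*sigma*T^4 = 4*pi*(7.58313e+09)^2 * 5.67e-8 * 10815^4 = 5.605263336e+29 W. L/L_sun = 5.605263336e+29 / 3.828e26 = 1464.2799

1464.2799 L_sun


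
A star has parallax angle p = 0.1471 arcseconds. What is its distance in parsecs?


d = 1/p = 1/0.1471 = 6.7981

6.7981 pc


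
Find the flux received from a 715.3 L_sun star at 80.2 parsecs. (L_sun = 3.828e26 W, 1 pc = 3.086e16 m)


F = L / (4*pi*d^2) = 2.738e+29 / (4*pi*(2.475e+18)^2) = 3.557e-09

3.557e-09 W/m^2


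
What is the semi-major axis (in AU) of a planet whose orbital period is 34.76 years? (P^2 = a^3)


a = P^(2/3) = 34.76^(2/3) = 10.6509

10.6509 AU


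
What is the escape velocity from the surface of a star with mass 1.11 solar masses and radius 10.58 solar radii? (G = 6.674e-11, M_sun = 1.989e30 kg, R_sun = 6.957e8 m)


M = 1.11 * 1.989e30 kg = 2.20779e+30 kg; R = 10.58 * 6.957e8 m = 7.360506e+09 m. v_esc = sqrt(2GM/R) = sqrt(2 * 6.674e-11 * 2.20779e+30 / 7.360506e+09) = 200093.5753

200093.5753 m/s


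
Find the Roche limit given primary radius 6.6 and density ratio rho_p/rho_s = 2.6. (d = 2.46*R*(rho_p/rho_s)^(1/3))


d_Roche = 2.46 * 6.6 * 2.6^(1/3) = 22.3256

22.3256


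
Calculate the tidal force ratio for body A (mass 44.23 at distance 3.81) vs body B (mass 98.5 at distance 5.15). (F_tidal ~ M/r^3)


Ratio = (M1/r1^3) / (M2/r2^3) = (44.23/3.81^3) / (98.5/5.15^3) = 1.109

1.109


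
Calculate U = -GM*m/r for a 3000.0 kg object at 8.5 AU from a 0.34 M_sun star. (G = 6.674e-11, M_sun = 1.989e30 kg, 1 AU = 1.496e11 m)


M = 0.34 * 1.989e30 kg = 6.7626e+29 kg; r = 8.5 AU * 1.496e11 m/AU = 1.2716e+12 m. U = -GM*m/r = -(6.674e-11 * 6.7626e+29 * 3000.0) / 1.2716e+12 = -1.065e+11

-1.065e+11 J


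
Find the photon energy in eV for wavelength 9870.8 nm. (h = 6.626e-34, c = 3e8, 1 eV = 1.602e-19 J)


E = hc/lambda = 6.626e-34 * 3e8 / 9.871e-06 = 2.014e-20 J = 0.1257 eV

0.1257 eV


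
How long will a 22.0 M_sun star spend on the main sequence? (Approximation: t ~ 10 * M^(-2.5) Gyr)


t = 10 * M^(-2.5) = 10 * 22.0^(-2.5) = 0.0044

0.0044 Gyr


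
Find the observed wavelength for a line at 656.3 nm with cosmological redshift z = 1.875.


lam_obs = lam_emit * (1 + z) = 656.3 * (1 + 1.875) = 1886.8625

1886.8625 nm


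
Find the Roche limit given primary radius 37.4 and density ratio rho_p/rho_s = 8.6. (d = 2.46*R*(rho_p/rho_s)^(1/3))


d_Roche = 2.46 * 37.4 * 8.6^(1/3) = 188.4978

188.4978


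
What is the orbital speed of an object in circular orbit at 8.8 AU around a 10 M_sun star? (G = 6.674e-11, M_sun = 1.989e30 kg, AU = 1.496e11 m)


v = sqrt(GM/r) = sqrt(6.674e-11 * 1.989e+31 / 1.316e+12) = 31754.3597

31754.3597 m/s


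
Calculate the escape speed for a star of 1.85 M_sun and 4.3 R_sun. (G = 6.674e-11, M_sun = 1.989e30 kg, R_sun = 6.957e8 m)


M = 1.85 * 1.989e30 kg = 3.67965e+30 kg; R = 4.3 * 6.957e8 m = 2.99151e+09 m. v_esc = sqrt(2GM/R) = sqrt(2 * 6.674e-11 * 3.67965e+30 / 2.99151e+09) = 405196.9104

405196.9104 m/s


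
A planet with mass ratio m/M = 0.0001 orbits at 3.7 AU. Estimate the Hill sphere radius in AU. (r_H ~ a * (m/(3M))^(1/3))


r_H = a * (m/3M)^(1/3) = 3.7 * (0.0001/3)^(1/3) = 0.1191

0.1191 AU


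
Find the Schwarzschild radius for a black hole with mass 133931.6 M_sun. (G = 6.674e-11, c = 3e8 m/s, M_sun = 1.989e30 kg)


M = 133931.6 * 1.989e30 kg = 2.663899524e+35 kg. rs = 2GM/c^2 = 2 * 6.674e-11 * 2.663899524e+35 / (3e8)^2 = 3.951e+08

3.951e+08 m


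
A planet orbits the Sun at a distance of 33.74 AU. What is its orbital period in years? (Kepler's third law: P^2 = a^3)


P = a^(3/2) = 33.74^1.5 = 195.9826

195.9826 years


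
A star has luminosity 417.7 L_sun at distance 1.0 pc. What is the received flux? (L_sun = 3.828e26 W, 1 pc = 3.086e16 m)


F = L / (4*pi*d^2) = 1.599e+29 / (4*pi*(3.086e+16)^2) = 1.336e-05

1.336e-05 W/m^2


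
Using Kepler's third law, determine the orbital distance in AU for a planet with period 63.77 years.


a = P^(2/3) = 63.77^(2/3) = 15.9616

15.9616 AU


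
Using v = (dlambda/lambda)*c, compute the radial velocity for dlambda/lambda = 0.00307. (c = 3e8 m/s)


v = (dlambda/lambda) * c = 0.00307 * 3e8 = 921000.0

921000.0 m/s


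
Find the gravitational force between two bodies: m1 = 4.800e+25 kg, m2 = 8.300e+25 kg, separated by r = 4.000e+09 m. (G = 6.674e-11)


F = G*m1*m2/r^2 = 6.674e-11 * 4.800e+25 * 8.300e+25 / (4.000e+09)^2 = 6.674e-11 * 3.984e+51 / 1.600e+19 = 1.662e+22

1.662e+22 N


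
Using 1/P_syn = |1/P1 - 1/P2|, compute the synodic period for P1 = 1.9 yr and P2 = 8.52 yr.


1/P_syn = |1/P1 - 1/P2| = |1/1.9 - 1/8.52| => P_syn = 2.4453

2.4453 years


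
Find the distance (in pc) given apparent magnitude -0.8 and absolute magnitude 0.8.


d = 10^((m - M + 5)/5) = 10^((-0.8 - 0.8 + 5)/5) = 4.7863

4.7863 pc


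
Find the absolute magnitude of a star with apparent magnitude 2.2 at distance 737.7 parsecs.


M = m - 5*log10(d) + 5 = 2.2 - 5*log10(737.7) + 5 = -7.1394

-7.1394


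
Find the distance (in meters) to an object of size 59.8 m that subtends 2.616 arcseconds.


D = size / theta_rad, theta_rad = 2.616 * pi/(180*3600) = 1.268e-05, D = 4.715e+06

4.715e+06 m


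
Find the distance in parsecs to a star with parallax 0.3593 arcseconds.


d = 1/p = 1/0.3593 = 2.7832

2.7832 pc


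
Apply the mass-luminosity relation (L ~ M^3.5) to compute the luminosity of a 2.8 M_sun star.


L/L_sun = (M/M_sun)^3.5 = 2.8^3.5 = 36.7327

36.7327 L_sun


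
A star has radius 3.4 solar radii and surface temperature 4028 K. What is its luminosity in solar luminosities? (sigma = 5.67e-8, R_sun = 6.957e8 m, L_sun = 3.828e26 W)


R = 3.4 * 6.957e8 m = 2.36538e+09 m. L = 4*pi*R^2*sigma*T^4 = 4*pi*(2.36538e+09)^2 * 5.67e-8 * 4028^4 = 1.049427912e+27 W. L/L_sun = 1.049427912e+27 / 3.828e26 = 2.7415

2.7415 L_sun


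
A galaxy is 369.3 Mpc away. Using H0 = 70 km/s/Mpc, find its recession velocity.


v = H0 * d = 70 * 369.3 = 25851.0

25851.0 km/s


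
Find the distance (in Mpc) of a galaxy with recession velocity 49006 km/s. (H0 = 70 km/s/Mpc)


d = v / H0 = 49006 / 70 = 700.0857

700.0857 Mpc


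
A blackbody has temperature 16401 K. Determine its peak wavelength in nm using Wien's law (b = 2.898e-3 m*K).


lam_max = b / T = 2.898e-3 / 16401 = 1.767e-07 m = 176.6965 nm

176.6965 nm


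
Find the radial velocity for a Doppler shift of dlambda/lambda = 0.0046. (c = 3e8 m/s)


v = (dlambda/lambda) * c = 0.0046 * 3e8 = 1.380e+06

1.380e+06 m/s


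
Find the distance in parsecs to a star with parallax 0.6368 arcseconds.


d = 1/p = 1/0.6368 = 1.5704

1.5704 pc


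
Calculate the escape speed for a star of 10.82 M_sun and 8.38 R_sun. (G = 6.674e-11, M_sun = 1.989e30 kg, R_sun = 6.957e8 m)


M = 10.82 * 1.989e30 kg = 2.152098e+31 kg; R = 8.38 * 6.957e8 m = 5.829966e+09 m. v_esc = sqrt(2GM/R) = sqrt(2 * 6.674e-11 * 2.152098e+31 / 5.829966e+09) = 701949.8894

701949.8894 m/s


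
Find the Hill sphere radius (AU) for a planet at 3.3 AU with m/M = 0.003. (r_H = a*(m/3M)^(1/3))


r_H = a * (m/3M)^(1/3) = 3.3 * (0.003/3)^(1/3) = 0.33

0.33 AU


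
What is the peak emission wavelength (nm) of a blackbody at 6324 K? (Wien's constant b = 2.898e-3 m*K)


lam_max = b / T = 2.898e-3 / 6324 = 4.583e-07 m = 458.2543 nm

458.2543 nm


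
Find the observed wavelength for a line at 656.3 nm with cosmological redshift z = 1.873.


lam_obs = lam_emit * (1 + z) = 656.3 * (1 + 1.873) = 1885.5499

1885.5499 nm


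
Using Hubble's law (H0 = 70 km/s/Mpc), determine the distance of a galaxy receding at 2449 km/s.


d = v / H0 = 2449 / 70 = 34.9857

34.9857 Mpc


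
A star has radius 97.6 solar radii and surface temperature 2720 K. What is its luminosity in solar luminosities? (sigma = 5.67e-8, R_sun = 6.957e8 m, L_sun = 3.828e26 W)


R = 97.6 * 6.957e8 m = 6.790032e+10 m. L = 4*pi*R^2*sigma*T^4 = 4*pi*(6.790032e+10)^2 * 5.67e-8 * 2720^4 = 1.798093127e+29 W. L/L_sun = 1.798093127e+29 / 3.828e26 = 469.7213

469.7213 L_sun


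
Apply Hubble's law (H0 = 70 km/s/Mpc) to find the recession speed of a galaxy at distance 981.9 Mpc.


v = H0 * d = 70 * 981.9 = 68733.0

68733.0 km/s


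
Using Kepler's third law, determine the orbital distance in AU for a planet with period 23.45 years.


a = P^(2/3) = 23.45^(2/3) = 8.1927

8.1927 AU


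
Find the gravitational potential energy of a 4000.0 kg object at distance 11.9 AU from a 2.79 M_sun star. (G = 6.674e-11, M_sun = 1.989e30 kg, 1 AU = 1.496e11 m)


M = 2.79 * 1.989e30 kg = 5.54931e+30 kg; r = 11.9 AU * 1.496e11 m/AU = 1.78024e+12 m. U = -GM*m/r = -(6.674e-11 * 5.54931e+30 * 4000.0) / 1.78024e+12 = -8.322e+11

-8.322e+11 J


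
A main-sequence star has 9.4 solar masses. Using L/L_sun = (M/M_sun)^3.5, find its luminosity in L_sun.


L/L_sun = (M/M_sun)^3.5 = 9.4^3.5 = 2546.5223

2546.5223 L_sun


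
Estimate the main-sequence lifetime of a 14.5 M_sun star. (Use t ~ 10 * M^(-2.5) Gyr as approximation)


t = 10 * M^(-2.5) = 10 * 14.5^(-2.5) = 0.0125

0.0125 Gyr


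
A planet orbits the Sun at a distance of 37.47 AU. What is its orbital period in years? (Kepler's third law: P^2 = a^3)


P = a^(3/2) = 37.47^1.5 = 229.3642

229.3642 years


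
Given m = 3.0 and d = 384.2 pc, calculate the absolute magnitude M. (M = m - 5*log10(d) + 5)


M = m - 5*log10(d) + 5 = 3.0 - 5*log10(384.2) + 5 = -4.9228

-4.9228


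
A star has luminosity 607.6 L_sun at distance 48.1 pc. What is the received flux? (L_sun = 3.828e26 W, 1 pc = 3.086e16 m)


F = L / (4*pi*d^2) = 2.326e+29 / (4*pi*(1.484e+18)^2) = 8.400e-09

8.400e-09 W/m^2


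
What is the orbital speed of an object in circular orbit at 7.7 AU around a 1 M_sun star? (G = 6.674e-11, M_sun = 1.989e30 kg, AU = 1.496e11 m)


v = sqrt(GM/r) = sqrt(6.674e-11 * 1.989e+30 / 1.152e+12) = 10734.9329

10734.9329 m/s


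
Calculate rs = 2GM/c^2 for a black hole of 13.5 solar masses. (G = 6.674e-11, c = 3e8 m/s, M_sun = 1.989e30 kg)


M = 13.5 * 1.989e30 kg = 2.68515e+31 kg. rs = 2GM/c^2 = 2 * 6.674e-11 * 2.68515e+31 / (3e8)^2 = 39823.758

39823.758 m


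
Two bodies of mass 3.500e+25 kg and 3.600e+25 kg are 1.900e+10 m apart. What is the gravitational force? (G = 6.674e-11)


F = G*m1*m2/r^2 = 6.674e-11 * 3.500e+25 * 3.600e+25 / (1.900e+10)^2 = 6.674e-11 * 1.260e+51 / 3.610e+20 = 2.329e+20

2.329e+20 N


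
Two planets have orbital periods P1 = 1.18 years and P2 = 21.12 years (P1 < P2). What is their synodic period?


1/P_syn = |1/P1 - 1/P2| = |1/1.18 - 1/21.12| => P_syn = 1.2498

1.2498 years


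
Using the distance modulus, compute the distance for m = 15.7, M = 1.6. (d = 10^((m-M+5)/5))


d = 10^((m - M + 5)/5) = 10^((15.7 - 1.6 + 5)/5) = 6606.9345

6606.9345 pc


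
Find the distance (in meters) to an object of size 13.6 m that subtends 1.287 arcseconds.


D = size / theta_rad, theta_rad = 1.287 * pi/(180*3600) = 6.240e-06, D = 2.180e+06

2.180e+06 m


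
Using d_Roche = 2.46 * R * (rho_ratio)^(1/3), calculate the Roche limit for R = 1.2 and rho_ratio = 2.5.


d_Roche = 2.46 * 1.2 * 2.5^(1/3) = 4.0065

4.0065


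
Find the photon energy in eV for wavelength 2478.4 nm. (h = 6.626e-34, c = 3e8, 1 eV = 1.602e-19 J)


E = hc/lambda = 6.626e-34 * 3e8 / 2.478e-06 = 8.020e-20 J = 0.5007 eV

0.5007 eV


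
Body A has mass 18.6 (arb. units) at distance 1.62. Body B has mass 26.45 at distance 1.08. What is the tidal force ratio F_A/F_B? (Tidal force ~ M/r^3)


Ratio = (M1/r1^3) / (M2/r2^3) = (18.6/1.62^3) / (26.45/1.08^3) = 0.2084

0.2084


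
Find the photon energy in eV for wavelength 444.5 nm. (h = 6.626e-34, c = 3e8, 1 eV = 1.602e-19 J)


E = hc/lambda = 6.626e-34 * 3e8 / 4.445e-07 = 4.472e-19 J = 2.7915 eV

2.7915 eV


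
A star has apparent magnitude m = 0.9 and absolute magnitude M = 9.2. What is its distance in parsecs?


d = 10^((m - M + 5)/5) = 10^((0.9 - 9.2 + 5)/5) = 0.2188

0.2188 pc


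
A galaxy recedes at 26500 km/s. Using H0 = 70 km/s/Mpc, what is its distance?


d = v / H0 = 26500 / 70 = 378.5714

378.5714 Mpc


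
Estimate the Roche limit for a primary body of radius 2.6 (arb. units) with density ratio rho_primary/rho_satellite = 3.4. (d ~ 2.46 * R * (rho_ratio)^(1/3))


d_Roche = 2.46 * 2.6 * 3.4^(1/3) = 9.6176

9.6176


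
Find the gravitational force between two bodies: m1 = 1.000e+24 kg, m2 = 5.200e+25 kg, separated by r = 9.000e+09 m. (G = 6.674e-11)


F = G*m1*m2/r^2 = 6.674e-11 * 1.000e+24 * 5.200e+25 / (9.000e+09)^2 = 6.674e-11 * 5.200e+49 / 8.100e+19 = 4.285e+19

4.285e+19 N


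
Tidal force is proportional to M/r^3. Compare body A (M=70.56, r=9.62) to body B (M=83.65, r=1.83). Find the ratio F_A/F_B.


Ratio = (M1/r1^3) / (M2/r2^3) = (70.56/9.62^3) / (83.65/1.83^3) = 0.0058

0.0058


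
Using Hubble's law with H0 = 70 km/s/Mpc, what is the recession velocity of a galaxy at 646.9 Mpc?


v = H0 * d = 70 * 646.9 = 45283.0

45283.0 km/s


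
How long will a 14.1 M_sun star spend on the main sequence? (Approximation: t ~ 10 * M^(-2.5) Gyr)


t = 10 * M^(-2.5) = 10 * 14.1^(-2.5) = 0.0134

0.0134 Gyr


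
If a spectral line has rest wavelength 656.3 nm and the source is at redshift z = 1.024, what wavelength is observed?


lam_obs = lam_emit * (1 + z) = 656.3 * (1 + 1.024) = 1328.3512

1328.3512 nm


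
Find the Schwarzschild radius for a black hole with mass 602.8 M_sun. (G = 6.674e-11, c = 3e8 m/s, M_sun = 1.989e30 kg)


M = 602.8 * 1.989e30 kg = 1.1989692e+33 kg. rs = 2GM/c^2 = 2 * 6.674e-11 * 1.1989692e+33 / (3e8)^2 = 1.778e+06

1.778e+06 m


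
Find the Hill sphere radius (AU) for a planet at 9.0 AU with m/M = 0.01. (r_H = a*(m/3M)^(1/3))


r_H = a * (m/3M)^(1/3) = 9.0 * (0.01/3)^(1/3) = 1.3444

1.3444 AU


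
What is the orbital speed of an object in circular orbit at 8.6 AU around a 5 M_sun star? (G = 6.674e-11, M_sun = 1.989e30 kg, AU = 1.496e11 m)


v = sqrt(GM/r) = sqrt(6.674e-11 * 9.945e+30 / 1.287e+12) = 22713.3123

22713.3123 m/s


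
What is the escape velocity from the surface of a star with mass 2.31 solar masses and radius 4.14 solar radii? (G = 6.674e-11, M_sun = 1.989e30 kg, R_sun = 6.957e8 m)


M = 2.31 * 1.989e30 kg = 4.59459e+30 kg; R = 4.14 * 6.957e8 m = 2.880198e+09 m. v_esc = sqrt(2GM/R) = sqrt(2 * 6.674e-11 * 4.59459e+30 / 2.880198e+09) = 461445.3865

461445.3865 m/s


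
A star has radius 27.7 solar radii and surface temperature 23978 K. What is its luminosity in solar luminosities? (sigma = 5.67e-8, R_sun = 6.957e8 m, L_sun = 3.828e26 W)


R = 27.7 * 6.957e8 m = 1.927089e+10 m. L = 4*pi*R^2*sigma*T^4 = 4*pi*(1.927089e+10)^2 * 5.67e-8 * 23978^4 = 8.746781772e+31 W. L/L_sun = 8.746781772e+31 / 3.828e26 = 228494.8216

228494.8216 L_sun


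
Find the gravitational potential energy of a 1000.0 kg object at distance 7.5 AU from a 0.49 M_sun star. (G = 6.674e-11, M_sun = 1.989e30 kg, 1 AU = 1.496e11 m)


M = 0.49 * 1.989e30 kg = 9.7461e+29 kg; r = 7.5 AU * 1.496e11 m/AU = 1.122e+12 m. U = -GM*m/r = -(6.674e-11 * 9.7461e+29 * 1000.0) / 1.122e+12 = -5.797e+10

-5.797e+10 J


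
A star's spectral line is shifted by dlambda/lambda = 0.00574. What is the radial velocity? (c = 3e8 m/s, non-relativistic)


v = (dlambda/lambda) * c = 0.00574 * 3e8 = 1.722e+06

1.722e+06 m/s


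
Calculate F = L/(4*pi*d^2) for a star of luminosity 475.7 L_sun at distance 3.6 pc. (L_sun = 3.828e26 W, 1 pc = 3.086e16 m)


F = L / (4*pi*d^2) = 1.821e+29 / (4*pi*(1.111e+17)^2) = 1.174e-06

1.174e-06 W/m^2


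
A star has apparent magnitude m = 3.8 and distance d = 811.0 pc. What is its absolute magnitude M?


M = m - 5*log10(d) + 5 = 3.8 - 5*log10(811.0) + 5 = -5.7451

-5.7451


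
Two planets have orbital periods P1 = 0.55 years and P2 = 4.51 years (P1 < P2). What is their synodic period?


1/P_syn = |1/P1 - 1/P2| = |1/0.55 - 1/4.51| => P_syn = 0.6264

0.6264 years


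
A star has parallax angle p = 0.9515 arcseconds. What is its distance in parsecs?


d = 1/p = 1/0.9515 = 1.051

1.051 pc


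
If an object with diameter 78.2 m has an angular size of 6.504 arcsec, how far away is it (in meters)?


D = size / theta_rad, theta_rad = 6.504 * pi/(180*3600) = 3.153e-05, D = 2.480e+06

2.480e+06 m


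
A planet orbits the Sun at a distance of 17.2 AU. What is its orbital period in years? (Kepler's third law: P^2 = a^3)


P = a^(3/2) = 17.2^1.5 = 71.3334

71.3334 years


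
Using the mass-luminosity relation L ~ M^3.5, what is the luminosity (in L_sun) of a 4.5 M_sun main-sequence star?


L/L_sun = (M/M_sun)^3.5 = 4.5^3.5 = 193.3053

193.3053 L_sun


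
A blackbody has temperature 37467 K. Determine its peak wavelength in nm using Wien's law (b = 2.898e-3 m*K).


lam_max = b / T = 2.898e-3 / 37467 = 7.735e-08 m = 77.3481 nm

77.3481 nm


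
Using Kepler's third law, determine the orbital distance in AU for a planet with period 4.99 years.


a = P^(2/3) = 4.99^(2/3) = 2.9201

2.9201 AU


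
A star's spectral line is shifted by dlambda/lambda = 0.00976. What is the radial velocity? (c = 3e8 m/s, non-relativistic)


v = (dlambda/lambda) * c = 0.00976 * 3e8 = 2.928e+06

2.928e+06 m/s


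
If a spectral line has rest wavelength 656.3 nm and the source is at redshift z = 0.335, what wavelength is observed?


lam_obs = lam_emit * (1 + z) = 656.3 * (1 + 0.335) = 876.1605

876.1605 nm


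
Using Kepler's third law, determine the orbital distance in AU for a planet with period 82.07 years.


a = P^(2/3) = 82.07^(2/3) = 18.8853

18.8853 AU


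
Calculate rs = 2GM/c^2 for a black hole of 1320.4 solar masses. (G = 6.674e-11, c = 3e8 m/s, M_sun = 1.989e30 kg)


M = 1320.4 * 1.989e30 kg = 2.6262756e+33 kg. rs = 2GM/c^2 = 2 * 6.674e-11 * 2.6262756e+33 / (3e8)^2 = 3.895e+06

3.895e+06 m


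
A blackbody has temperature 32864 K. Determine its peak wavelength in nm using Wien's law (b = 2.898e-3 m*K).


lam_max = b / T = 2.898e-3 / 32864 = 8.818e-08 m = 88.1816 nm

88.1816 nm


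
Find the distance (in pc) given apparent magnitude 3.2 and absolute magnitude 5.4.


d = 10^((m - M + 5)/5) = 10^((3.2 - 5.4 + 5)/5) = 3.6308

3.6308 pc


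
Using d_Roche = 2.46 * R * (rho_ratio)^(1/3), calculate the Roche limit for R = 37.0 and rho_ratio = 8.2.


d_Roche = 2.46 * 37.0 * 8.2^(1/3) = 183.5445

183.5445


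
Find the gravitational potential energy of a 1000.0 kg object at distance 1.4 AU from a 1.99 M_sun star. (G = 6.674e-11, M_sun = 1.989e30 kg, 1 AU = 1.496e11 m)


M = 1.99 * 1.989e30 kg = 3.95811e+30 kg; r = 1.4 AU * 1.496e11 m/AU = 2.0944e+11 m. U = -GM*m/r = -(6.674e-11 * 3.95811e+30 * 1000.0) / 2.0944e+11 = -1.261e+12

-1.261e+12 J


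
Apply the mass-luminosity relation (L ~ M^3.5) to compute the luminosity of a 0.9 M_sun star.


L/L_sun = (M/M_sun)^3.5 = 0.9^3.5 = 0.6916

0.6916 L_sun


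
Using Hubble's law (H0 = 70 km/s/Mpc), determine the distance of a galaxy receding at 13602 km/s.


d = v / H0 = 13602 / 70 = 194.3143

194.3143 Mpc


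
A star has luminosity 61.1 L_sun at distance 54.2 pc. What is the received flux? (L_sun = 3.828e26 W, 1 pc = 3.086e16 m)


F = L / (4*pi*d^2) = 2.339e+28 / (4*pi*(1.673e+18)^2) = 6.653e-10

6.653e-10 W/m^2


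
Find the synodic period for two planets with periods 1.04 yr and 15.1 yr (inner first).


1/P_syn = |1/P1 - 1/P2| = |1/1.04 - 1/15.1| => P_syn = 1.1169

1.1169 years
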